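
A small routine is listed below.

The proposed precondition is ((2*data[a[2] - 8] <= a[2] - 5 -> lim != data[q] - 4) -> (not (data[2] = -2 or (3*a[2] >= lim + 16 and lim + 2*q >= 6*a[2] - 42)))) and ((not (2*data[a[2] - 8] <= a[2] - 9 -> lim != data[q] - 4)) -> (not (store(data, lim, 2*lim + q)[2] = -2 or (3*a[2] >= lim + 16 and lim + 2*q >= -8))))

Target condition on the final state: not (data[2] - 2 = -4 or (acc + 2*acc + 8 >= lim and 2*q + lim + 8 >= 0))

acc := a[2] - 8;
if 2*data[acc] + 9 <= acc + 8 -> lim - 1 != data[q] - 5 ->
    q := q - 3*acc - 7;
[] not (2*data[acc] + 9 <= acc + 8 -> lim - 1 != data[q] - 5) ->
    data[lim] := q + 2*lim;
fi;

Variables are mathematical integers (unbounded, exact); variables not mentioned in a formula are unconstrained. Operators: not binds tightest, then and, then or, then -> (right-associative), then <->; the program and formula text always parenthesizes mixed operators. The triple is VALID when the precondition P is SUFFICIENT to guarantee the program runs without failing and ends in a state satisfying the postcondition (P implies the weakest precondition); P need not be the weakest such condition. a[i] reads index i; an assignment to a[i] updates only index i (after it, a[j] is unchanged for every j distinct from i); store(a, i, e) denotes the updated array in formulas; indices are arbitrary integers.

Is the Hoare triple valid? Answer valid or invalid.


Working backward. After the program, the postcondition not (data[2] - 2 = -4 or (acc + 2*acc + 8 >= lim and 2*q + lim + 8 >= 0)) must hold; in canonical form it is not (data[2] = -2 or (3*acc >= lim - 8 and lim + 2*q >= -8)).
Then branch requires not (data[2] = -2 or (3*acc >= lim - 8 and lim + 2*q >= 6*acc + 6)); else branch requires not (store(data, lim, 2*lim + q)[2] = -2 or (3*acc >= lim - 8 and lim + 2*q >= -8)).
Before the if: ((2*data[acc] <= acc - 1 -> lim != data[q] - 4) -> (not (data[2] = -2 or (3*acc >= lim - 8 and lim + 2*q >= 6*acc + 6)))) and ((not (2*data[acc] <= acc - 1 -> lim != data[q] - 4)) -> (not (store(data, lim, 2*lim + q)[2] = -2 or (3*acc >= lim - 8 and lim + 2*q >= -8))))
Before acc := a[2] - 8: ((2*data[a[2] - 8] <= a[2] - 9 -> lim != data[q] - 4) -> (not (data[2] = -2 or (3*a[2] >= lim + 16 and lim + 2*q >= 6*a[2] - 42)))) and ((not (2*data[a[2] - 8] <= a[2] - 9 -> lim != data[q] - 4)) -> (not (store(data, lim, 2*lim + q)[2] = -2 or (3*a[2] >= lim + 16 and lim + 2*q >= -8))))
The weakest precondition is ((2*data[a[2] - 8] <= a[2] - 9 -> lim != data[q] - 4) -> (not (data[2] = -2 or (3*a[2] >= lim + 16 and lim + 2*q >= 6*a[2] - 42)))) and ((not (2*data[a[2] - 8] <= a[2] - 9 -> lim != data[q] - 4)) -> (not (store(data, lim, 2*lim + q)[2] = -2 or (3*a[2] >= lim + 16 and lim + 2*q >= -8)))).
Check whether ((2*data[a[2] - 8] <= a[2] - 5 -> lim != data[q] - 4) -> (not (data[2] = -2 or (3*a[2] >= lim + 16 and lim + 2*q >= 6*a[2] - 42)))) and ((not (2*data[a[2] - 8] <= a[2] - 9 -> lim != data[q] - 4)) -> (not (store(data, lim, 2*lim + q)[2] = -2 or (3*a[2] >= lim + 16 and lim + 2*q >= -8)))) implies it.
Countermodel: at the initial state a = {[-9] = -1, [-7] = -1, [0] = -1, [2] = -1, elsewhere -1}, data = {[-9] = -3, [-7] = -3, [0] = -3, [2] = -2, elsewhere -3}, lim = -7, q = 0, the precondition holds but the weakest precondition fails.
Answer: invalid


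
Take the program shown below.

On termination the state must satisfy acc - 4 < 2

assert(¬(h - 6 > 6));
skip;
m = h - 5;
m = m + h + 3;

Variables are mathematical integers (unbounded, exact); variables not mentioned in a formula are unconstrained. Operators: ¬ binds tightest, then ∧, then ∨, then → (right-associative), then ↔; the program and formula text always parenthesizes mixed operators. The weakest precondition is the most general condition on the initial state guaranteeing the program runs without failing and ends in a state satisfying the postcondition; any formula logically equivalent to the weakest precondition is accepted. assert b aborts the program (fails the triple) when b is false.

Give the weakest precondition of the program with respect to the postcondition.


Working backward. After the program, the postcondition acc - 4 < 2 must hold; in canonical form it is acc < 6.
Before m := m + h + 3: acc < 6
Before m := h - 5: acc < 6
Before skip: acc < 6
Before assert ¬(h - 6 > 6): (¬(h > 12)) ∧ acc < 6
Answer: WP = (¬(h > 12)) ∧ acc < 6


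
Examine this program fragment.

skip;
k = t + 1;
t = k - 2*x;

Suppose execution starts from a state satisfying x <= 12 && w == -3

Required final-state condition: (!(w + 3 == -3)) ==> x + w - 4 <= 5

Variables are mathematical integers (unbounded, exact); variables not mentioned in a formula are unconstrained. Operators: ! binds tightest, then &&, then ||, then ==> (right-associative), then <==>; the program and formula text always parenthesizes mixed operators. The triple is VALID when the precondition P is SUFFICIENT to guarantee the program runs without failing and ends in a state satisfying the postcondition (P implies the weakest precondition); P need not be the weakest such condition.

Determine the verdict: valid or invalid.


Working backward. After the program, the postcondition (!(w + 3 == -3)) ==> x + w - 4 <= 5 must hold; in canonical form it is (!(w == -6)) ==> w + x <= 9.
Before t := k - 2*x: (!(w == -6)) ==> w + x <= 9
Before k := t + 1: (!(w == -6)) ==> w + x <= 9
Before skip: (!(w == -6)) ==> w + x <= 9
The weakest precondition is (!(w == -6)) ==> w + x <= 9.
Check whether x <= 12 && w == -3 implies it.
Every state satisfying the precondition satisfies the weakest precondition: the implication holds.
Answer: valid


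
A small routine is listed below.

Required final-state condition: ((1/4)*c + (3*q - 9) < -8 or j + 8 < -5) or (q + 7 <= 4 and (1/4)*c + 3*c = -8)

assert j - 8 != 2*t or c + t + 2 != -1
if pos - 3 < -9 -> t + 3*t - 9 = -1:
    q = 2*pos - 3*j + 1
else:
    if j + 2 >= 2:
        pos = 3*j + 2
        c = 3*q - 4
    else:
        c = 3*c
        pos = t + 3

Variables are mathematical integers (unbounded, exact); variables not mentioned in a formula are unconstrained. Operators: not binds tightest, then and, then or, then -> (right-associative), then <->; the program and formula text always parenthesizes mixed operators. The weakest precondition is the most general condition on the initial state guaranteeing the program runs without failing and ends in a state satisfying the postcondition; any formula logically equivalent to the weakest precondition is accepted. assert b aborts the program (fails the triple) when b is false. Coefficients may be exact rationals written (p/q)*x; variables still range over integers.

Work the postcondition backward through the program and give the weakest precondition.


Working backward. After the program, the postcondition ((1/4)*c + (3*q - 9) < -8 or j + 8 < -5) or (q + 7 <= 4 and (1/4)*c + 3*c = -8) must hold; in canonical form it is (1/4)*c + 3*q < 1 or j < -13 or (q <= -3 and (13/4)*c = -8).
Then branch requires (1/4)*c + 6*pos < 9*j - 2 or j < -13 or (2*pos <= 3*j - 4 and (13/4)*c = -8); else branch requires (j >= 0 -> ((15/4)*q < 2 or j < -13 or (q <= -3 and (39/4)*q = 5))) and ((not (j >= 0)) -> ((3/4)*c + 3*q < 1 or j < -13 or (q <= -3 and (39/4)*c = -8))).
Before the if: ((pos < -6 -> 4*t = 8) -> ((1/4)*c + 6*pos < 9*j - 2 or j < -13 or (2*pos <= 3*j - 4 and (13/4)*c = -8))) and ((not (pos < -6 -> 4*t = 8)) -> ((j >= 0 -> ((15/4)*q < 2 or j < -13 or (q <= -3 and (39/4)*q = 5))) and ((not (j >= 0)) -> ((3/4)*c + 3*q < 1 or j < -13 or (q <= -3 and (39/4)*c = -8)))))
Before assert j - 8 != 2*t or c + t + 2 != -1: (j != 2*t + 8 or c + t != -3) and ((pos < -6 -> 4*t = 8) -> ((1/4)*c + 6*pos < 9*j - 2 or j < -13 or (2*pos <= 3*j - 4 and (13/4)*c = -8))) and ((not (pos < -6 -> 4*t = 8)) -> ((j >= 0 -> ((15/4)*q < 2 or j < -13 or (q <= -3 and (39/4)*q = 5))) and ((not (j >= 0)) -> ((3/4)*c + 3*q < 1 or j < -13 or (q <= -3 and (39/4)*c = -8)))))
Answer: WP = (j != 2*t + 8 or c + t != -3) and ((pos < -6 -> 4*t = 8) -> ((1/4)*c + 6*pos < 9*j - 2 or j < -13 or (2*pos <= 3*j - 4 and (13/4)*c = -8))) and ((not (pos < -6 -> 4*t = 8)) -> ((j >= 0 -> ((15/4)*q < 2 or j < -13 or (q <= -3 and (39/4)*q = 5))) and ((not (j >= 0)) -> ((3/4)*c + 3*q < 1 or j < -13 or (q <= -3 and (39/4)*c = -8)))))


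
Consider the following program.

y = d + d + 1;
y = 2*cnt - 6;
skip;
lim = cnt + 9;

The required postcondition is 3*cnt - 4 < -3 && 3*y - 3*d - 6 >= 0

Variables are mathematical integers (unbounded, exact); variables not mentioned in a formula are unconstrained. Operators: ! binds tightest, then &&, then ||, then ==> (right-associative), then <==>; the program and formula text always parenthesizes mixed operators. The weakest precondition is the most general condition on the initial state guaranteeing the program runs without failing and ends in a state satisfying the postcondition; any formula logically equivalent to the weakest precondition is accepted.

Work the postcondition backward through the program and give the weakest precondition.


Working backward. After the program, the postcondition 3*cnt - 4 < -3 && 3*y - 3*d - 6 >= 0 must hold; in canonical form it is 3*cnt < 1 && 3*y >= 3*d + 6.
Before lim := cnt + 9: 3*cnt < 1 && 3*y >= 3*d + 6
Before skip: 3*cnt < 1 && 3*y >= 3*d + 6
Before y := 2*cnt - 6: 3*cnt < 1 && 6*cnt >= 3*d + 24
Before y := d + d + 1: 3*cnt < 1 && 6*cnt >= 3*d + 24
Answer: WP = 3*cnt < 1 && 6*cnt >= 3*d + 24


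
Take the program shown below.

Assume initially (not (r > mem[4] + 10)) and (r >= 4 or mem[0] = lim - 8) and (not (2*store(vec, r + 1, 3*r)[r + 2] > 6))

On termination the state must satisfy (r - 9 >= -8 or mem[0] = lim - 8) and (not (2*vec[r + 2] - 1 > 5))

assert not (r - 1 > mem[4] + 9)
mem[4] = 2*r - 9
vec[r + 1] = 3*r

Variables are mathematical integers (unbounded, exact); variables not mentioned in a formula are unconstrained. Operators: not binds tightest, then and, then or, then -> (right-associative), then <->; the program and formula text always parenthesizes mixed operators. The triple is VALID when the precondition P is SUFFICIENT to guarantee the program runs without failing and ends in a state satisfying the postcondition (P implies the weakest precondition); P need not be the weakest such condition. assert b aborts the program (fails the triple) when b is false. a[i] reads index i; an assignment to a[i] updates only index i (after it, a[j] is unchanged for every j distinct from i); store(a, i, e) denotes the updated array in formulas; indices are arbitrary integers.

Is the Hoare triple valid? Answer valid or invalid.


Working backward. After the program, the postcondition (r - 9 >= -8 or mem[0] = lim - 8) and (not (2*vec[r + 2] - 1 > 5)) must hold; in canonical form it is (r >= 1 or mem[0] = lim - 8) and (not (2*vec[r + 2] > 6)).
Before vec[r + 1] := 3*r: (r >= 1 or mem[0] = lim - 8) and (not (2*store(vec, r + 1, 3*r)[r + 2] > 6))
Before mem[4] := 2*r - 9: (r >= 1 or mem[0] = lim - 8) and (not (2*store(vec, r + 1, 3*r)[r + 2] > 6))
Before assert not (r - 1 > mem[4] + 9): (not (r > mem[4] + 10)) and (r >= 1 or mem[0] = lim - 8) and (not (2*store(vec, r + 1, 3*r)[r + 2] > 6))
The weakest precondition is (not (r > mem[4] + 10)) and (r >= 1 or mem[0] = lim - 8) and (not (2*store(vec, r + 1, 3*r)[r + 2] > 6)).
Check whether (not (r > mem[4] + 10)) and (r >= 4 or mem[0] = lim - 8) and (not (2*store(vec, r + 1, 3*r)[r + 2] > 6)) implies it.
Every state satisfying the precondition satisfies the weakest precondition: the implication holds.
Answer: valid


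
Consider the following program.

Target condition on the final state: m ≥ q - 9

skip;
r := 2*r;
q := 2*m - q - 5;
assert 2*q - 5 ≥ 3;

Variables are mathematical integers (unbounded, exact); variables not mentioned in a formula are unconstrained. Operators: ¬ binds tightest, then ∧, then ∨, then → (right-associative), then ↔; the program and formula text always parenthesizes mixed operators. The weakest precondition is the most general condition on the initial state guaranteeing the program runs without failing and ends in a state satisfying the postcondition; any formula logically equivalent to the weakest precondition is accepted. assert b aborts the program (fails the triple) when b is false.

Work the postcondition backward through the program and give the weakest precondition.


Working backward. After the program, m ≥ q - 9 must hold.
Before assert 2*q - 5 ≥ 3: 2*q ≥ 8 ∧ m ≥ q - 9
Before q := 2*m - q - 5: 4*m ≥ 2*q + 18 ∧ q ≥ m - 14
Before r := 2*r: 4*m ≥ 2*q + 18 ∧ q ≥ m - 14
Before skip: 4*m ≥ 2*q + 18 ∧ q ≥ m - 14
Answer: WP = 4*m ≥ 2*q + 18 ∧ q ≥ m - 14


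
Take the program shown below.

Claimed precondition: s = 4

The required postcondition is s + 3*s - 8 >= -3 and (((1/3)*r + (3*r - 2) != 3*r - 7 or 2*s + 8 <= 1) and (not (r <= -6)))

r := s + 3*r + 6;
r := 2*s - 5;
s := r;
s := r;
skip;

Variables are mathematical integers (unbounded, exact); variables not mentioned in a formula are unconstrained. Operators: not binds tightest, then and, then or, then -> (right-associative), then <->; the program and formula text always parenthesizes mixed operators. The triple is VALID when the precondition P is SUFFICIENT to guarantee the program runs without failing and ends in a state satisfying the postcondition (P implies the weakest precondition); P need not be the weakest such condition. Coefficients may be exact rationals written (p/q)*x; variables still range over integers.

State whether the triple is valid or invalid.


Working backward. After the program, the postcondition s + 3*s - 8 >= -3 and (((1/3)*r + (3*r - 2) != 3*r - 7 or 2*s + 8 <= 1) and (not (r <= -6))) must hold; in canonical form it is 4*s >= 5 and ((1/3)*r != -5 or 2*s <= -7) and (not (r <= -6)).
Before skip: 4*s >= 5 and ((1/3)*r != -5 or 2*s <= -7) and (not (r <= -6))
Before s := r: 4*r >= 5 and ((1/3)*r != -5 or 2*r <= -7) and (not (r <= -6))
Before s := r: 4*r >= 5 and ((1/3)*r != -5 or 2*r <= -7) and (not (r <= -6))
Before r := 2*s - 5: 8*s >= 25 and ((2/3)*s != -10/3 or 4*s <= 3) and (not (2*s <= -1))
Before r := s + 3*r + 6: 8*s >= 25 and ((2/3)*s != -10/3 or 4*s <= 3) and (not (2*s <= -1))
The weakest precondition is 8*s >= 25 and ((2/3)*s != -10/3 or 4*s <= 3) and (not (2*s <= -1)).
Check whether s = 4 implies it.
Every state satisfying the precondition satisfies the weakest precondition: the implication holds.
Answer: valid


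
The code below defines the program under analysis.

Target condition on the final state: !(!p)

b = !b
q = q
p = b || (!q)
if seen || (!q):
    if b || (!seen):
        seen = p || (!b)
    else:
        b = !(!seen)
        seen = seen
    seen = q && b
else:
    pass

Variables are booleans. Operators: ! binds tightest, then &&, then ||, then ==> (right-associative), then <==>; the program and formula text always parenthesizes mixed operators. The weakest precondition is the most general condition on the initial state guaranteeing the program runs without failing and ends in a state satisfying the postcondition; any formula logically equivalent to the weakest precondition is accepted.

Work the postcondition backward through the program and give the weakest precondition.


Working backward. After the program, the postcondition !(!p) must hold; in canonical form it is p.
Then branch requires ((b || (!seen)) ==> p) && ((!(b || (!seen))) ==> p); else branch requires p.
Before the if: ((seen || (!q)) ==> (((b || (!seen)) ==> p) && ((!(b || (!seen))) ==> p))) && ((!(seen || (!q))) ==> p)
Before p := b || (!q): ((seen || (!q)) ==> (((b || (!seen)) ==> (b || (!q))) && ((!(b || (!seen))) ==> (b || (!q))))) && ((!(seen || (!q))) ==> (b || (!q)))
Before q := q: ((seen || (!q)) ==> (((b || (!seen)) ==> (b || (!q))) && ((!(b || (!seen))) ==> (b || (!q))))) && ((!(seen || (!q))) ==> (b || (!q)))
Before b := !b: ((seen || (!q)) ==> ((((!b) || (!seen)) ==> ((!b) || (!q))) && ((!((!b) || (!seen))) ==> ((!b) || (!q))))) && ((!(seen || (!q))) ==> ((!b) || (!q)))
Answer: WP = ((seen || (!q)) ==> ((((!b) || (!seen)) ==> ((!b) || (!q))) && ((!((!b) || (!seen))) ==> ((!b) || (!q))))) && ((!(seen || (!q))) ==> ((!b) || (!q)))


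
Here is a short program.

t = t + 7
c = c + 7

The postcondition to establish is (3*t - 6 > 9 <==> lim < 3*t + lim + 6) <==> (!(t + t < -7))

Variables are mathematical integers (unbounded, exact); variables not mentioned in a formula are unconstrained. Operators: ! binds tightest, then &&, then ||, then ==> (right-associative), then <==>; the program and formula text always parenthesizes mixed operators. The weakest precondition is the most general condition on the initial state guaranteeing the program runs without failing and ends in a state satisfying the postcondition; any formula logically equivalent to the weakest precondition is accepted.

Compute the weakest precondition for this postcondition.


Working backward. After the program, the postcondition (3*t - 6 > 9 <==> lim < 3*t + lim + 6) <==> (!(t + t < -7)) must hold; in canonical form it is (3*t > 15 <==> 3*t > -6) <==> (!(2*t < -7)).
Before c := c + 7: (3*t > 15 <==> 3*t > -6) <==> (!(2*t < -7))
Before t := t + 7: (3*t > -6 <==> 3*t > -27) <==> (!(2*t < -21))
Answer: WP = (3*t > -6 <==> 3*t > -27) <==> (!(2*t < -21))


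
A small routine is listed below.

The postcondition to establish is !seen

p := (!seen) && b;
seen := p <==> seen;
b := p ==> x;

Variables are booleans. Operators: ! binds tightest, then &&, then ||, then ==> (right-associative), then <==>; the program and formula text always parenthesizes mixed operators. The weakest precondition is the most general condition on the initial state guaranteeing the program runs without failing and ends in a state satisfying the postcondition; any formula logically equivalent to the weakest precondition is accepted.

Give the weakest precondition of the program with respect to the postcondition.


Working backward. After the program, !seen must hold.
Before b := p ==> x: !seen
Before seen := p <==> seen: !(p <==> seen)
Before p := (!seen) && b: !(((!seen) && b) <==> seen)
Answer: WP = !(((!seen) && b) <==> seen)


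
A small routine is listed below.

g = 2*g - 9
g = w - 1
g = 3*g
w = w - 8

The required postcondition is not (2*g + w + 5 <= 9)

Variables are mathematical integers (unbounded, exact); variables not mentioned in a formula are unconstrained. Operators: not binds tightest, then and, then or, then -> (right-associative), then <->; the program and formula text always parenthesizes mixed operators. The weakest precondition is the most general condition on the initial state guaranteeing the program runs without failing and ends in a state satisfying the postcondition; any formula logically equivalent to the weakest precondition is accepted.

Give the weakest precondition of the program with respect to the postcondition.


Working backward. After the program, the postcondition not (2*g + w + 5 <= 9) must hold; in canonical form it is not (2*g + w <= 4).
Before w := w - 8: not (2*g + w <= 12)
Before g := 3*g: not (6*g + w <= 12)
Before g := w - 1: not (7*w <= 18)
Before g := 2*g - 9: not (7*w <= 18)
Answer: WP = not (7*w <= 18)


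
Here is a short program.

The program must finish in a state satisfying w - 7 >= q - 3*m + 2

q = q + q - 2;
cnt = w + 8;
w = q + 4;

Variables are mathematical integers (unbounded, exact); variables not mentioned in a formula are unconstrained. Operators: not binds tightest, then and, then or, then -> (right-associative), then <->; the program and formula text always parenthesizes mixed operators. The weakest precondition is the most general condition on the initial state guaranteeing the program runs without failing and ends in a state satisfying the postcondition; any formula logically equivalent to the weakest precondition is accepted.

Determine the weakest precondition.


Working backward. After the program, the postcondition w - 7 >= q - 3*m + 2 must hold; in canonical form it is 3*m + w >= q + 9.
Before w := q + 4: 3*m >= 5
Before cnt := w + 8: 3*m >= 5
Before q := q + q - 2: 3*m >= 5
Answer: WP = 3*m >= 5


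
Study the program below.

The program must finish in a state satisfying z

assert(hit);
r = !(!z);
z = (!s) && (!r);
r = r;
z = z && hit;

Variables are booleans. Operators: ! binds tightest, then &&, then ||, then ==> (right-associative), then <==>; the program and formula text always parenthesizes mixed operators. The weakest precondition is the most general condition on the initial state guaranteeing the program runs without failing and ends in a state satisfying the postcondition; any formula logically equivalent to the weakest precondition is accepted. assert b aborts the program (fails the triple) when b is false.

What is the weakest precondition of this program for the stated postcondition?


Working backward. After the program, z must hold.
Before z := z && hit: z && hit
Before r := r: z && hit
Before z := (!s) && (!r): (!s) && (!r) && hit
Before r := !(!z): (!s) && (!z) && hit
Before assert hit: hit && (!s) && (!z)
Answer: WP = hit && (!s) && (!z)


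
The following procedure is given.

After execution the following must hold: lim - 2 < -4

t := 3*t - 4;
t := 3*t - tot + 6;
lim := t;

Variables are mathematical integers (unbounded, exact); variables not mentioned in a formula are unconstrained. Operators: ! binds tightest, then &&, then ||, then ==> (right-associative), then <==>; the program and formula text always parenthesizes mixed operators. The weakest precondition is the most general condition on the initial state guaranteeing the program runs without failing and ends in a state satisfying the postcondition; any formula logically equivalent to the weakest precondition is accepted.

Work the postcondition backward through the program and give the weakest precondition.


Working backward. After the program, the postcondition lim - 2 < -4 must hold; in canonical form it is lim < -2.
Before lim := t: t < -2
Before t := 3*t - tot + 6: 3*t < tot - 8
Before t := 3*t - 4: 9*t < tot + 4
Answer: WP = 9*t < tot + 4


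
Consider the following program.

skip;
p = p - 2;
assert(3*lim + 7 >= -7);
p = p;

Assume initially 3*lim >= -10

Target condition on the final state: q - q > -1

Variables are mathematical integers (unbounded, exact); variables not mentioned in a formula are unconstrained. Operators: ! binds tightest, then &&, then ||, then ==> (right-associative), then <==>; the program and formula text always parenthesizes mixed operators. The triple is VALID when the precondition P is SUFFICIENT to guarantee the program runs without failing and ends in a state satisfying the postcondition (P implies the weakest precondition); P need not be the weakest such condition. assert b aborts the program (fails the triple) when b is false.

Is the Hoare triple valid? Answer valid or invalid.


Working backward. After the program, the postcondition q - q > -1 must hold; in canonical form it is true.
Before p := p: true
Before assert 3*lim + 7 >= -7: 3*lim >= -14
Before p := p - 2: 3*lim >= -14
Before skip: 3*lim >= -14
The weakest precondition is 3*lim >= -14.
Check whether 3*lim >= -10 implies it.
Every state satisfying the precondition satisfies the weakest precondition: the implication holds.
Answer: valid


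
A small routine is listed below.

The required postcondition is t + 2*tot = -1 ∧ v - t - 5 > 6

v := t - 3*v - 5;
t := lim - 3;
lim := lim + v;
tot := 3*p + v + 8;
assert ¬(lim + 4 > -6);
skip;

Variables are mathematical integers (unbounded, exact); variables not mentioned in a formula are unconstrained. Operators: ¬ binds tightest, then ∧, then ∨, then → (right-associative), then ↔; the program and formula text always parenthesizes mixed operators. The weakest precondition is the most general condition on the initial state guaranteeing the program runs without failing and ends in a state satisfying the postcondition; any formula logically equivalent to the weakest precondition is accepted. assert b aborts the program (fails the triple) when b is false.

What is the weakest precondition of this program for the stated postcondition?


Working backward. After the program, the postcondition t + 2*tot = -1 ∧ v - t - 5 > 6 must hold; in canonical form it is t + 2*tot = -1 ∧ v > t + 11.
Before skip: t + 2*tot = -1 ∧ v > t + 11
Before assert ¬(lim + 4 > -6): (¬(lim > -10)) ∧ t + 2*tot = -1 ∧ v > t + 11
Before tot := 3*p + v + 8: (¬(lim > -10)) ∧ 6*p + t + 2*v = -17 ∧ v > t + 11
Before lim := lim + v: (¬(lim + v > -10)) ∧ 6*p + t + 2*v = -17 ∧ v > t + 11
Before t := lim - 3: (¬(lim + v > -10)) ∧ lim + 6*p + 2*v = -14 ∧ v > lim + 8
Before v := t - 3*v - 5: (¬(lim + t > 3*v - 5)) ∧ lim + 6*p + 2*t = 6*v - 4 ∧ t > lim + 3*v + 13
Answer: WP = (¬(lim + t > 3*v - 5)) ∧ lim + 6*p + 2*t = 6*v - 4 ∧ t > lim + 3*v + 13


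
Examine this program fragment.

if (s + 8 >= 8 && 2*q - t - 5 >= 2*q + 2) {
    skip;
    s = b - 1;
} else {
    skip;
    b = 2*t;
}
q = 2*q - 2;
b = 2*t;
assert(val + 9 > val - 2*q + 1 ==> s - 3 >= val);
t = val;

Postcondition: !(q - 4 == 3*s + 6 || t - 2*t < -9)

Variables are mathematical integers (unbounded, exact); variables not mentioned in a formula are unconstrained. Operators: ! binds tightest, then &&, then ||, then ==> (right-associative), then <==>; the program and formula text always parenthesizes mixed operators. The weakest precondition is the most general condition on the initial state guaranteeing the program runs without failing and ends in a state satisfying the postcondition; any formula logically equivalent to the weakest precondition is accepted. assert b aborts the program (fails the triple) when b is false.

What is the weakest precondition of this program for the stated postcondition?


Working backward. After the program, the postcondition !(q - 4 == 3*s + 6 || t - 2*t < -9) must hold; in canonical form it is !(q == 3*s + 10 || t > 9).
Before t := val: !(q == 3*s + 10 || val > 9)
Before assert val + 9 > val - 2*q + 1 ==> s - 3 >= val: (2*q > -8 ==> s >= val + 3) && (!(q == 3*s + 10 || val > 9))
Before b := 2*t: (2*q > -8 ==> s >= val + 3) && (!(q == 3*s + 10 || val > 9))
Before q := 2*q - 2: (4*q > -4 ==> s >= val + 3) && (!(2*q == 3*s + 12 || val > 9))
Then branch requires (4*q > -4 ==> b >= val + 4) && (!(2*q == 3*b + 9 || val > 9)); else branch requires (4*q > -4 ==> s >= val + 3) && (!(2*q == 3*s + 12 || val > 9)).
Before the if: ((s >= 0 && t <= -7) ==> ((4*q > -4 ==> b >= val + 4) && (!(2*q == 3*b + 9 || val > 9)))) && ((!(s >= 0 && t <= -7)) ==> ((4*q > -4 ==> s >= val + 3) && (!(2*q == 3*s + 12 || val > 9))))
Answer: WP = ((s >= 0 && t <= -7) ==> ((4*q > -4 ==> b >= val + 4) && (!(2*q == 3*b + 9 || val > 9)))) && ((!(s >= 0 && t <= -7)) ==> ((4*q > -4 ==> s >= val + 3) && (!(2*q == 3*s + 12 || val > 9))))


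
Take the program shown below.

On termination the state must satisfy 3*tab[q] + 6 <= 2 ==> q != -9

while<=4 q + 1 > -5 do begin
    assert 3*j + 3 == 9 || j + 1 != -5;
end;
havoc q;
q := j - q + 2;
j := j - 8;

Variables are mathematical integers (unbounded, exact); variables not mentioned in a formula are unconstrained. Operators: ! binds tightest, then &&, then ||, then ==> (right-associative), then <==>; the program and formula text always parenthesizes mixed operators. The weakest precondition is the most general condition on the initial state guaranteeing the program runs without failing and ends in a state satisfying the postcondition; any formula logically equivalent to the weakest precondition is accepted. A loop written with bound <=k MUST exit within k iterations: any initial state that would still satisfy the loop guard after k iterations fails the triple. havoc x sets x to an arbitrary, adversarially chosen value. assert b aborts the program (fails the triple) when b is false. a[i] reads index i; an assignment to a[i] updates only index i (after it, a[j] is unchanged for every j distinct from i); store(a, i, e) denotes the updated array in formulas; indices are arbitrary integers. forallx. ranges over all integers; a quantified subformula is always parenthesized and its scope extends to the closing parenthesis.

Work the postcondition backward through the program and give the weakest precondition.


Working backward. After the program, the postcondition 3*tab[q] + 6 <= 2 ==> q != -9 must hold; in canonical form it is 3*tab[q] <= -4 ==> q != -9.
Before j := j - 8: 3*tab[q] <= -4 ==> q != -9
Before q := j - q + 2: 3*tab[j - q + 2] <= -4 ==> j != q - 11
Before havoc q: forall q_1. (3*tab[j - q_1 + 2] <= -4 ==> j != q_1 - 11)
Before the loop (bound <=4), unroll the exhaustion recursion (WP_0 = exit-now case; WP_j = one more guarded iteration, up to j = 4):
  WP_0: (!(q > -6)) && (forall q_1. (3*tab[j - q_1 + 2] <= -4 ==> j != q_1 - 11))
  WP_1: (q > -6 ==> ((3*j == 6 || j != -6) && (!(q > -6)) && (forall q_1. (3*tab[j - q_1 + 2] <= -4 ==> j != q_1 - 11)))) && ((!(q > -6)) ==> (forall q_1. (3*tab[j - q_1 + 2] <= -4 ==> j != q_1 - 11)))
  WP_2: (q > -6 ==> ((3*j == 6 || j != -6) && (q > -6 ==> ((3*j == 6 || j != -6) && (!(q > -6)) && (forall q_1. (3*tab[j - q_1 + 2] <= -4 ==> j != q_1 - 11)))) && ((!(q > -6)) ==> (forall q_1. (3*tab[j - q_1 + 2] <= -4 ==> j != q_1 - 11))))) && ((!(q > -6)) ==> (forall q_1. (3*tab[j - q_1 + 2] <= -4 ==> j != q_1 - 11)))
  WP_3: (q > -6 ==> ((3*j == 6 || j != -6) && (q > -6 ==> ((3*j == 6 || j != -6) && (q > -6 ==> ((3*j == 6 || j != -6) && (!(q > -6)) && (forall q_1. (3*tab[j - q_1 + 2] <= -4 ==> j != q_1 - 11)))) && ((!(q > -6)) ==> (forall q_1. (3*tab[j - q_1 + 2] <= -4 ==> j != q_1 - 11))))) && ((!(q > -6)) ==> (forall q_1. (3*tab[j - q_1 + 2] <= -4 ==> j != q_1 - 11))))) && ((!(q > -6)) ==> (forall q_1. (3*tab[j - q_1 + 2] <= -4 ==> j != q_1 - 11)))
  WP_4: (q > -6 ==> ((3*j == 6 || j != -6) && (q > -6 ==> ((3*j == 6 || j != -6) && (q > -6 ==> ((3*j == 6 || j != -6) && (q > -6 ==> ((3*j == 6 || j != -6) && (!(q > -6)) && (forall q_1. (3*tab[j - q_1 + 2] <= -4 ==> j != q_1 - 11)))) && ((!(q > -6)) ==> (forall q_1. (3*tab[j - q_1 + 2] <= -4 ==> j != q_1 - 11))))) && ((!(q > -6)) ==> (forall q_1. (3*tab[j - q_1 + 2] <= -4 ==> j != q_1 - 11))))) && ((!(q > -6)) ==> (forall q_1. (3*tab[j - q_1 + 2] <= -4 ==> j != q_1 - 11))))) && ((!(q > -6)) ==> (forall q_1. (3*tab[j - q_1 + 2] <= -4 ==> j != q_1 - 11)))
So before the loop: (q > -6 ==> ((3*j == 6 || j != -6) && (q > -6 ==> ((3*j == 6 || j != -6) && (q > -6 ==> ((3*j == 6 || j != -6) && (q > -6 ==> ((3*j == 6 || j != -6) && (!(q > -6)) && (forall q_1. (3*tab[j - q_1 + 2] <= -4 ==> j != q_1 - 11)))) && ((!(q > -6)) ==> (forall q_1. (3*tab[j - q_1 + 2] <= -4 ==> j != q_1 - 11))))) && ((!(q > -6)) ==> (forall q_1. (3*tab[j - q_1 + 2] <= -4 ==> j != q_1 - 11))))) && ((!(q > -6)) ==> (forall q_1. (3*tab[j - q_1 + 2] <= -4 ==> j != q_1 - 11))))) && ((!(q > -6)) ==> (forall q_1. (3*tab[j - q_1 + 2] <= -4 ==> j != q_1 - 11)))
Answer: WP = (q > -6 ==> ((3*j == 6 || j != -6) && (q > -6 ==> ((3*j == 6 || j != -6) && (q > -6 ==> ((3*j == 6 || j != -6) && (q > -6 ==> ((3*j == 6 || j != -6) && (!(q > -6)) && (forall q_1. (3*tab[j - q_1 + 2] <= -4 ==> j != q_1 - 11)))) && ((!(q > -6)) ==> (forall q_1. (3*tab[j - q_1 + 2] <= -4 ==> j != q_1 - 11))))) && ((!(q > -6)) ==> (forall q_1. (3*tab[j - q_1 + 2] <= -4 ==> j != q_1 - 11))))) && ((!(q > -6)) ==> (forall q_1. (3*tab[j - q_1 + 2] <= -4 ==> j != q_1 - 11))))) && ((!(q > -6)) ==> (forall q_1. (3*tab[j - q_1 + 2] <= -4 ==> j != q_1 - 11)))


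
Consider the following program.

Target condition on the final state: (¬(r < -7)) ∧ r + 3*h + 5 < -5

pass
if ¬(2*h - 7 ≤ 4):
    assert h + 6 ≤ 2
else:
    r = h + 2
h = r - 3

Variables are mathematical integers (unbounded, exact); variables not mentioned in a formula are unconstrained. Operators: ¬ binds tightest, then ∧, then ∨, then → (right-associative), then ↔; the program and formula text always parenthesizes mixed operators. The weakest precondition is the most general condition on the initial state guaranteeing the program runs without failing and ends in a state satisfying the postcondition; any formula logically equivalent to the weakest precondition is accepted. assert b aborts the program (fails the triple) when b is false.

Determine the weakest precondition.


Working backward. After the program, the postcondition (¬(r < -7)) ∧ r + 3*h + 5 < -5 must hold; in canonical form it is (¬(r < -7)) ∧ 3*h + r < -10.
Before h := r - 3: (¬(r < -7)) ∧ 4*r < -1
Then branch requires h ≤ -4 ∧ (¬(r < -7)) ∧ 4*r < -1; else branch requires (¬(h < -9)) ∧ 4*h < -9.
Before the if: ((¬(2*h ≤ 11)) → (h ≤ -4 ∧ (¬(r < -7)) ∧ 4*r < -1)) ∧ (2*h ≤ 11 → ((¬(h < -9)) ∧ 4*h < -9))
Before skip: ((¬(2*h ≤ 11)) → (h ≤ -4 ∧ (¬(r < -7)) ∧ 4*r < -1)) ∧ (2*h ≤ 11 → ((¬(h < -9)) ∧ 4*h < -9))
Answer: WP = ((¬(2*h ≤ 11)) → (h ≤ -4 ∧ (¬(r < -7)) ∧ 4*r < -1)) ∧ (2*h ≤ 11 → ((¬(h < -9)) ∧ 4*h < -9))


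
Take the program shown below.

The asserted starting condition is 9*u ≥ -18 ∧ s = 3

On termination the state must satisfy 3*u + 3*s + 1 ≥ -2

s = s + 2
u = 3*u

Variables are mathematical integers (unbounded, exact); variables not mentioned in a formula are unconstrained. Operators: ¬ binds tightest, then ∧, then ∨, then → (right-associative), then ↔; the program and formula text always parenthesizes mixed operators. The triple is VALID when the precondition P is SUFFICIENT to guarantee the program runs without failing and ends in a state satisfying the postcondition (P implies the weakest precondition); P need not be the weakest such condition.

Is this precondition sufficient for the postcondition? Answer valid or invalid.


Working backward. After the program, the postcondition 3*u + 3*s + 1 ≥ -2 must hold; in canonical form it is 3*s + 3*u ≥ -3.
Before u := 3*u: 3*s + 9*u ≥ -3
Before s := s + 2: 3*s + 9*u ≥ -9
The weakest precondition is 3*s + 9*u ≥ -9.
Check whether 9*u ≥ -18 ∧ s = 3 implies it.
Every state satisfying the precondition satisfies the weakest precondition: the implication holds.
Answer: valid


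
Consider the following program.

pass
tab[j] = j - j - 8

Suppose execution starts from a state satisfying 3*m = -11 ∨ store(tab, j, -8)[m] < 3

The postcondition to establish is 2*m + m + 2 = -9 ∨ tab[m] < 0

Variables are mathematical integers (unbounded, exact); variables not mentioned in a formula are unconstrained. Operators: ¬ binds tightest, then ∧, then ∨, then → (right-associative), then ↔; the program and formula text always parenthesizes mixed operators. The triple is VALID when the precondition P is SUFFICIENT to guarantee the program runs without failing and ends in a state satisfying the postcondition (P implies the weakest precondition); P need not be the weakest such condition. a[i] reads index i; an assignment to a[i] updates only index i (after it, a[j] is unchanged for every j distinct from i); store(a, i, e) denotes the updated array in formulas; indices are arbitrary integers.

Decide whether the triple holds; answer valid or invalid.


Working backward. After the program, the postcondition 2*m + m + 2 = -9 ∨ tab[m] < 0 must hold; in canonical form it is 3*m = -11 ∨ tab[m] < 0.
Before tab[j] := j - j - 8: 3*m = -11 ∨ store(tab, j, -8)[m] < 0
Before skip: 3*m = -11 ∨ store(tab, j, -8)[m] < 0
The weakest precondition is 3*m = -11 ∨ store(tab, j, -8)[m] < 0.
Check whether 3*m = -11 ∨ store(tab, j, -8)[m] < 3 implies it.
Countermodel: at the initial state j = 3, m = 4, tab = {[3] = 2, [4] = 0, elsewhere 2}, the precondition holds but the weakest precondition fails.
Answer: invalid


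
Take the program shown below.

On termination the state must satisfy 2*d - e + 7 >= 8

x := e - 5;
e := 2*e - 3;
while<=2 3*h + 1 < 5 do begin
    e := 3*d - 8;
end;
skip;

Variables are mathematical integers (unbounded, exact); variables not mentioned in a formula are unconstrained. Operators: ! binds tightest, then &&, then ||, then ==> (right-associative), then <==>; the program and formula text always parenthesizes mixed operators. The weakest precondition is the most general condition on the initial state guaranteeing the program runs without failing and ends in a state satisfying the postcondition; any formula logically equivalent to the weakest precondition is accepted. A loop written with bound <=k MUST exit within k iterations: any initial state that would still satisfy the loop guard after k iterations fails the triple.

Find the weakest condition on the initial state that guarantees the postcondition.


Working backward. After the program, the postcondition 2*d - e + 7 >= 8 must hold; in canonical form it is 2*d >= e + 1.
Before skip: 2*d >= e + 1
Before the loop (bound <=2), unroll the exhaustion recursion (WP_0 = exit-now case; WP_j = one more guarded iteration, up to j = 2):
  WP_0: (!(3*h < 4)) && 2*d >= e + 1
  WP_1: (3*h < 4 ==> ((!(3*h < 4)) && d <= 7)) && ((!(3*h < 4)) ==> 2*d >= e + 1)
  WP_2: (3*h < 4 ==> ((3*h < 4 ==> ((!(3*h < 4)) && d <= 7)) && ((!(3*h < 4)) ==> d <= 7))) && ((!(3*h < 4)) ==> 2*d >= e + 1)
So before the loop: (3*h < 4 ==> ((3*h < 4 ==> ((!(3*h < 4)) && d <= 7)) && ((!(3*h < 4)) ==> d <= 7))) && ((!(3*h < 4)) ==> 2*d >= e + 1)
Before e := 2*e - 3: (3*h < 4 ==> ((3*h < 4 ==> ((!(3*h < 4)) && d <= 7)) && ((!(3*h < 4)) ==> d <= 7))) && ((!(3*h < 4)) ==> 2*d >= 2*e - 2)
Before x := e - 5: (3*h < 4 ==> ((3*h < 4 ==> ((!(3*h < 4)) && d <= 7)) && ((!(3*h < 4)) ==> d <= 7))) && ((!(3*h < 4)) ==> 2*d >= 2*e - 2)
Answer: WP = (3*h < 4 ==> ((3*h < 4 ==> ((!(3*h < 4)) && d <= 7)) && ((!(3*h < 4)) ==> d <= 7))) && ((!(3*h < 4)) ==> 2*d >= 2*e - 2)


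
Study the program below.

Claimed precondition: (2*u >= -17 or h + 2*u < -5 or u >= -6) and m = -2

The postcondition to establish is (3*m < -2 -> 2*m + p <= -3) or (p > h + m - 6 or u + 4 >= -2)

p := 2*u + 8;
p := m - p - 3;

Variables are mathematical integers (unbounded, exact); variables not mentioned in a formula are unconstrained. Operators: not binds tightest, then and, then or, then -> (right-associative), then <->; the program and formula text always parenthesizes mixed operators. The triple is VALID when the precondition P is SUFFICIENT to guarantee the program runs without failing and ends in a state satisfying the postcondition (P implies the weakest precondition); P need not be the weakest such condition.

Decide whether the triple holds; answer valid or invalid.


Working backward. After the program, the postcondition (3*m < -2 -> 2*m + p <= -3) or (p > h + m - 6 or u + 4 >= -2) must hold; in canonical form it is (3*m < -2 -> 2*m + p <= -3) or p > h + m - 6 or u >= -6.
Before p := m - p - 3: (3*m < -2 -> 3*m <= p) or h + p < 3 or u >= -6
Before p := 2*u + 8: (3*m < -2 -> 3*m <= 2*u + 8) or h + 2*u < -5 or u >= -6
The weakest precondition is (3*m < -2 -> 3*m <= 2*u + 8) or h + 2*u < -5 or u >= -6.
Check whether (2*u >= -17 or h + 2*u < -5 or u >= -6) and m = -2 implies it.
Countermodel: at the initial state h = 11, m = -2, u = -8, the precondition holds but the weakest precondition fails.
Answer: invalid


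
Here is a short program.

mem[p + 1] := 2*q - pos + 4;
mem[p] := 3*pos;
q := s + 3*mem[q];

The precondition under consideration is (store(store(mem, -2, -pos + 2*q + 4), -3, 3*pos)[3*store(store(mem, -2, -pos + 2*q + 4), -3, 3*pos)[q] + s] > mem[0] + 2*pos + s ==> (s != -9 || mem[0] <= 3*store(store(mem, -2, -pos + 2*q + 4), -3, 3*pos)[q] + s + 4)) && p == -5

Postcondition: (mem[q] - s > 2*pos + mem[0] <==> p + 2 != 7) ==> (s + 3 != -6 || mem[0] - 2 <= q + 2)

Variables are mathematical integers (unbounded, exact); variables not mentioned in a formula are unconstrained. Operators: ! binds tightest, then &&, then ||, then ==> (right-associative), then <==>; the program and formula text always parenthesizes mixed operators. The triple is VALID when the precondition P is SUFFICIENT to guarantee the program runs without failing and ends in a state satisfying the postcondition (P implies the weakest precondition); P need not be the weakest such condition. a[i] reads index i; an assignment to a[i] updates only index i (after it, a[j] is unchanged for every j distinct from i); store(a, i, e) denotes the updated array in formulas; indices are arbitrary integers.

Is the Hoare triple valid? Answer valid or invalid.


Working backward. After the program, the postcondition (mem[q] - s > 2*pos + mem[0] <==> p + 2 != 7) ==> (s + 3 != -6 || mem[0] - 2 <= q + 2) must hold; in canonical form it is (mem[q] > mem[0] + 2*pos + s <==> p != 5) ==> (s != -9 || mem[0] <= q + 4).
Before q := s + 3*mem[q]: (mem[3*mem[q] + s] > mem[0] + 2*pos + s <==> p != 5) ==> (s != -9 || mem[0] <= 3*mem[q] + s + 4)
Before mem[p] := 3*pos: (store(mem, p, 3*pos)[3*store(mem, p, 3*pos)[q] + s] > store(mem, p, 3*pos)[0] + 2*pos + s <==> p != 5) ==> (s != -9 || store(mem, p, 3*pos)[0] <= 3*store(mem, p, 3*pos)[q] + s + 4)
Before mem[p + 1] := 2*q - pos + 4: (store(store(mem, p + 1, -pos + 2*q + 4), p, 3*pos)[3*store(store(mem, p + 1, -pos + 2*q + 4), p, 3*pos)[q] + s] > store(store(mem, p + 1, -pos + 2*q + 4), p, 3*pos)[0] + 2*pos + s <==> p != 5) ==> (s != -9 || store(store(mem, p + 1, -pos + 2*q + 4), p, 3*pos)[0] <= 3*store(store(mem, p + 1, -pos + 2*q + 4), p, 3*pos)[q] + s + 4)
The weakest precondition is (store(store(mem, p + 1, -pos + 2*q + 4), p, 3*pos)[3*store(store(mem, p + 1, -pos + 2*q + 4), p, 3*pos)[q] + s] > store(store(mem, p + 1, -pos + 2*q + 4), p, 3*pos)[0] + 2*pos + s <==> p != 5) ==> (s != -9 || store(store(mem, p + 1, -pos + 2*q + 4), p, 3*pos)[0] <= 3*store(store(mem, p + 1, -pos + 2*q + 4), p, 3*pos)[q] + s + 4).
Check whether (store(store(mem, -2, -pos + 2*q + 4), -3, 3*pos)[3*store(store(mem, -2, -pos + 2*q + 4), -3, 3*pos)[q] + s] > mem[0] + 2*pos + s ==> (s != -9 || mem[0] <= 3*store(store(mem, -2, -pos + 2*q + 4), -3, 3*pos)[q] + s + 4)) && p == -5 implies it.
Countermodel: at the initial state mem = {[-249552] = 4818, [-188517] = 2, [-5] = -62836, [-4] = 2, [-3] = 2, [-2] = 2, [0] = -188513, elsewhere 2}, p = -5, pos = -27727, q = -5, s = -9, the precondition holds but the weakest precondition fails.
Answer: invalid
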